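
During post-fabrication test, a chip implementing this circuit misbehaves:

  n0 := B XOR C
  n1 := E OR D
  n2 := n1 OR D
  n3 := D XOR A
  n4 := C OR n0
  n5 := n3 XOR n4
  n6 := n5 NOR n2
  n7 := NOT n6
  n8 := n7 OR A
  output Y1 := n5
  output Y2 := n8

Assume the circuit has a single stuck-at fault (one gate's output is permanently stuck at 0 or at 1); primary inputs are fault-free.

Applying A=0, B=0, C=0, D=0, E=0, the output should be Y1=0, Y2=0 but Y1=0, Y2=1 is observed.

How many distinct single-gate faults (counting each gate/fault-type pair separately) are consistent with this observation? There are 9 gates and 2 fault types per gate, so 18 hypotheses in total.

5

Fault-free: n0=0, n1=0, n2=0, n3=0, n4=0, n5=0, n6=1, n7=0, n8=0 → Y1=0, Y2=0. Observed Y1=0, Y2=1.
  n0: none of the 2 fault types match ✗
  n1: stuck-at-1 ✓; others ✗
  n2: stuck-at-1 ✓; others ✗
  n3: none of the 2 fault types match ✗
  n4: none of the 2 fault types match ✗
  n5: none of the 2 fault types match ✗
  n6: stuck-at-0 ✓; others ✗
  n7: stuck-at-1 ✓; others ✗
  n8: stuck-at-1 ✓; others ✗
Consistent faults: {n1 stuck-at-1, n2 stuck-at-1, n6 stuck-at-0, n7 stuck-at-1, n8 stuck-at-1} — 5 in all.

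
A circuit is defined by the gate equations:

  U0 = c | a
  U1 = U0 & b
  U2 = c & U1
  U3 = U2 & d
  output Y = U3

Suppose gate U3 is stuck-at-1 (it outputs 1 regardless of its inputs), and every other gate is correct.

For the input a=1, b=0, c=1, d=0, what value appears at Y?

1

Propagate with U3 forced: U0=1, U1=0, U2=0, U3=1 [stuck-at-1].
So Y = 1. (Without the fault it would be 0.)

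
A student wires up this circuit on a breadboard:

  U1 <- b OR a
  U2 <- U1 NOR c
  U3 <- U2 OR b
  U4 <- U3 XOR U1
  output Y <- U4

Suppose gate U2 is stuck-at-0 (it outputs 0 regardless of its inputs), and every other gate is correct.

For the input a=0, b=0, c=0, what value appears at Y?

Propagate with U2 forced: U1=0, U2=0 [stuck-at-0], U3=0, U4=0.
So Y = 0. (Without the fault it would be 1.)

0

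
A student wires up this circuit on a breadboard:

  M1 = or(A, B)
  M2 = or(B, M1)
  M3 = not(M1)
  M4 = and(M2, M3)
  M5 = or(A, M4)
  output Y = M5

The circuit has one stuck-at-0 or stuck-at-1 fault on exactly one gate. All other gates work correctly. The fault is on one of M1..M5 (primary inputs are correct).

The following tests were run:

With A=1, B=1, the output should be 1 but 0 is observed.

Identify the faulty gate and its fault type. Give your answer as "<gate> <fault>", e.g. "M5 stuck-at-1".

Fault-free values for test 1 (A=1, B=1): M1=1, M2=1, M3=0, M4=0, M5=1, giving Y=1. Observed 0.
Test 1: faults giving observed 0 are {M5 stuck-at-0}.
Only M5 stuck-at-0 is consistent with every test.

M5 stuck-at-0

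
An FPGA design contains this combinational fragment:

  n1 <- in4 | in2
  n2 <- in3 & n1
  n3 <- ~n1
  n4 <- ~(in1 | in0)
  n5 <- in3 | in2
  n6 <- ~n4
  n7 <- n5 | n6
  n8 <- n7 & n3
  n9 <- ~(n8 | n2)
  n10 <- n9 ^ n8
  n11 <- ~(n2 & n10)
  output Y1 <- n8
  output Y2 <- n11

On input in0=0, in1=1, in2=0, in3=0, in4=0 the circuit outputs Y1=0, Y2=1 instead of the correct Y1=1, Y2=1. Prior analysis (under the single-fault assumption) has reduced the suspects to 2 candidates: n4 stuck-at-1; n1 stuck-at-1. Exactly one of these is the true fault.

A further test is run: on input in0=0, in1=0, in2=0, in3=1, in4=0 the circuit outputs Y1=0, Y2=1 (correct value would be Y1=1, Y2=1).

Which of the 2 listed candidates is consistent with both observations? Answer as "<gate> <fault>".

n1 stuck-at-1

Evaluate each candidate on input in0=0, in1=0, in2=0, in3=1, in4=0:
  n4 stuck-at-1: n1=0, n2=0, n3=1, n4=1 [stuck-at-1], n5=1, n6=0, n7=1, n8=1, n9=0, n10=1, n11=1 → Y1=1, Y2=1 — eliminated
  n1 stuck-at-1: n1=1 [stuck-at-1], n2=1, n3=0, n4=1, n5=1, n6=0, n7=1, n8=0, n9=0, n10=0, n11=1 → Y1=0, Y2=1 — matches
Only n1 stuck-at-1 reproduces the observed Y1=0, Y2=1.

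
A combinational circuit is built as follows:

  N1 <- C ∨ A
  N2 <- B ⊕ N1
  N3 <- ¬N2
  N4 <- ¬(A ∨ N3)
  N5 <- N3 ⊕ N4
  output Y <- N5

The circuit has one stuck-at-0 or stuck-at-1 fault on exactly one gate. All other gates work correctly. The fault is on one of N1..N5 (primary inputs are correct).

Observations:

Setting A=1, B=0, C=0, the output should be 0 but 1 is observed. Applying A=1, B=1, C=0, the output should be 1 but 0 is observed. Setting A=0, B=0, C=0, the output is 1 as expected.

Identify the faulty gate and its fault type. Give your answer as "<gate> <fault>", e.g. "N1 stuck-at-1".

Fault-free values for test 1 (A=1, B=0, C=0): N1=1, N2=1, N3=0, N4=0, N5=0, giving Y=0. Observed 1.
Test 1: faults giving observed 1 are {N1 stuck-at-0, N2 stuck-at-0, N3 stuck-at-1, N4 stuck-at-1, N5 stuck-at-1}.
Test 2 (A=1, B=1, C=0): fault-free N1=1, N2=0, N3=1, N4=0, N5=1 → 1; observed 0. Eliminates N2 stuck-at-0, N3 stuck-at-1, N5 stuck-at-1.
Test 3 (A=0, B=0, C=0): fault-free N1=0, N2=0, N3=1, N4=0, N5=1 → 1; observed 1. Eliminates N4 stuck-at-1.
Only N1 stuck-at-0 is consistent with every test.

N1 stuck-at-0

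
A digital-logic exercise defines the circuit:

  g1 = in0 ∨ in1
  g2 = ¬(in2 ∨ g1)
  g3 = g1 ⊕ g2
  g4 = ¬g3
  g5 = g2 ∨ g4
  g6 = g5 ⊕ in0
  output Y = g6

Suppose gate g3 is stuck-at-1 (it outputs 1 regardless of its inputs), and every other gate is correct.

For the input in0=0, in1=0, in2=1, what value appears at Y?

0

Propagate with g3 forced: g1=0, g2=0, g3=1 [stuck-at-1], g4=0, g5=0, g6=0.
So Y = 0. (Without the fault it would be 1.)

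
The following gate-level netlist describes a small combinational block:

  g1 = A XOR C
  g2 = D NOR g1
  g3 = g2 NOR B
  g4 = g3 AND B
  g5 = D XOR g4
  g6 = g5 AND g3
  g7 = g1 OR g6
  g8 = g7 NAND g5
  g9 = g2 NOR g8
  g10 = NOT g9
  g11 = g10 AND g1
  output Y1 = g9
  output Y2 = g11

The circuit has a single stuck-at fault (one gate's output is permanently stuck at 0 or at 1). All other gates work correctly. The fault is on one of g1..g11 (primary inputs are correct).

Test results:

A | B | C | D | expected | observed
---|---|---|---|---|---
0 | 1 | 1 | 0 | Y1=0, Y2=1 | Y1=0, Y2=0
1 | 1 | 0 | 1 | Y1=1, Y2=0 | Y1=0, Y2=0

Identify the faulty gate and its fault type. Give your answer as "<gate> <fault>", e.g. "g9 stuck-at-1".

g1 stuck-at-0

Fault-free values for test 1 (A=0, B=1, C=1, D=0): g1=1, g2=0, g3=0, g4=0, g5=0, g6=0, g7=1, g8=1, g9=0, g10=1, g11=1, giving Y1=0, Y2=1. Observed Y1=0, Y2=0.
Test 1: faults giving observed Y1=0, Y2=0 are {g1 stuck-at-0, g10 stuck-at-0, g11 stuck-at-0}.
Test 2 (A=1, B=1, C=0, D=1): fault-free g1=1, g2=0, g3=0, g4=0, g5=1, g6=0, g7=1, g8=0, g9=1, g10=0, g11=0 → Y1=1, Y2=0; observed Y1=0, Y2=0. Eliminates g10 stuck-at-0, g11 stuck-at-0.
Only g1 stuck-at-0 is consistent with every test.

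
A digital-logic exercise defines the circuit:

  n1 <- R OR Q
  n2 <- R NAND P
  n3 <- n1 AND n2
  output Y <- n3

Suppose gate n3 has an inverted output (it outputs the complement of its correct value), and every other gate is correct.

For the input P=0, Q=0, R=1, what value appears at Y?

0

Propagate with n3 forced: n1=1, n2=1, n3=0 [inverted output].
So Y = 0. (Without the fault it would be 1.)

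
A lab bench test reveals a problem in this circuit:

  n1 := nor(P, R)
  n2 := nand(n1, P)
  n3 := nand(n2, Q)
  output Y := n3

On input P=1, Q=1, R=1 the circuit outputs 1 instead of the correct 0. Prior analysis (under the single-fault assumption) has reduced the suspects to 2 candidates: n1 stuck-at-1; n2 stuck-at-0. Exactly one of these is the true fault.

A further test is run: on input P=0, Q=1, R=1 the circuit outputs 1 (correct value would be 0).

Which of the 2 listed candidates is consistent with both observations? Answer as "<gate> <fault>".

Evaluate each candidate on input P=0, Q=1, R=1:
  n1 stuck-at-1: n1=1 [stuck-at-1], n2=1, n3=0 → 0 — eliminated
  n2 stuck-at-0: n1=0, n2=0 [stuck-at-0], n3=1 → 1 — matches
Only n2 stuck-at-0 reproduces the observed 1.

n2 stuck-at-0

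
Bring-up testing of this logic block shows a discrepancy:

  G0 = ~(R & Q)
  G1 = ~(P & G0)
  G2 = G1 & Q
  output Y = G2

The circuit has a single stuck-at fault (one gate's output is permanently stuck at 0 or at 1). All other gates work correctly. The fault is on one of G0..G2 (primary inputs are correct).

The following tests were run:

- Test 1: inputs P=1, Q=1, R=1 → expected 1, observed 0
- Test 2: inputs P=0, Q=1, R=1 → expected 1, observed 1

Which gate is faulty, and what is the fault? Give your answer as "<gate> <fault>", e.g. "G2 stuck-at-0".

G0 stuck-at-1

Fault-free values for test 1 (P=1, Q=1, R=1): G0=0, G1=1, G2=1, giving Y=1. Observed 0.
Test 1: faults giving observed 0 are {G0 stuck-at-1, G1 stuck-at-0, G2 stuck-at-0}.
Test 2 (P=0, Q=1, R=1): fault-free G0=0, G1=1, G2=1 → 1; observed 1. Eliminates G1 stuck-at-0, G2 stuck-at-0.
Only G0 stuck-at-1 is consistent with every test.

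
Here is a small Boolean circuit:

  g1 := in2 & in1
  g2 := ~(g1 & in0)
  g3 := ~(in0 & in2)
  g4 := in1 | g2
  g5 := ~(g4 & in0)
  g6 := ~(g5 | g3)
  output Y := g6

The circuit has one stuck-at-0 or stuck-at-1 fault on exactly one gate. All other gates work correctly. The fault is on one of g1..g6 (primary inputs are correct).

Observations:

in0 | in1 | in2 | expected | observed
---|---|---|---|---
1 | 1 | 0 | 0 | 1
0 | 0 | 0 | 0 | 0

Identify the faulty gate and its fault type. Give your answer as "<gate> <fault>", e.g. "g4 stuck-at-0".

Fault-free values for test 1 (in0=1, in1=1, in2=0): g1=0, g2=1, g3=1, g4=1, g5=0, g6=0, giving Y=0. Observed 1.
Test 1: faults giving observed 1 are {g3 stuck-at-0, g6 stuck-at-1}.
Test 2 (in0=0, in1=0, in2=0): fault-free g1=0, g2=1, g3=1, g4=1, g5=1, g6=0 → 0; observed 0. Eliminates g6 stuck-at-1.
Only g3 stuck-at-0 is consistent with every test.

g3 stuck-at-0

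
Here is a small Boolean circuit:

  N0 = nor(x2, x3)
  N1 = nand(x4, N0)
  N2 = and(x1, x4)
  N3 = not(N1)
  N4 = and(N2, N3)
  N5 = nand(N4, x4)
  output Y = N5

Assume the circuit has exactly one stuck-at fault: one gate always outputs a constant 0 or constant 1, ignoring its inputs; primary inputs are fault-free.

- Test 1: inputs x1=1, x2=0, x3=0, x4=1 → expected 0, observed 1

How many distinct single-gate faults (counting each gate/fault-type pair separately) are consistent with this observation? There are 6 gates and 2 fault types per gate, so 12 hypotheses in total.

Fault-free: N0=1, N1=0, N2=1, N3=1, N4=1, N5=0 → 0. Observed 1.
  N0 stuck-at-0: output 1 ✓
  N0 stuck-at-1: output 0 ✗
  N1 stuck-at-0: output 0 ✗
  N1 stuck-at-1: output 1 ✓
  N2 stuck-at-0: output 1 ✓
  N2 stuck-at-1: output 0 ✗
  N3 stuck-at-0: output 1 ✓
  N3 stuck-at-1: output 0 ✗
  N4 stuck-at-0: output 1 ✓
  N4 stuck-at-1: output 0 ✗
  N5 stuck-at-0: output 0 ✗
  N5 stuck-at-1: output 1 ✓
Consistent faults: {N0 stuck-at-0, N1 stuck-at-1, N2 stuck-at-0, N3 stuck-at-0, N4 stuck-at-0, N5 stuck-at-1} — 6 in all.

6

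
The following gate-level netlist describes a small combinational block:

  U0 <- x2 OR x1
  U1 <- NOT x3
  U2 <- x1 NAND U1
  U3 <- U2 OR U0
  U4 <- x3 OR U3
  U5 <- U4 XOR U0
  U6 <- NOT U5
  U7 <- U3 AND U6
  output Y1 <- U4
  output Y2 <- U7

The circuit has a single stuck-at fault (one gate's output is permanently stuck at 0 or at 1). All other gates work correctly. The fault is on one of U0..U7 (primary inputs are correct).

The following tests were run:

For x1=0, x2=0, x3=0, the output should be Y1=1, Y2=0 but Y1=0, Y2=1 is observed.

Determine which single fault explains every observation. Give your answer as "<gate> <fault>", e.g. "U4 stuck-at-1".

Fault-free values for test 1 (x1=0, x2=0, x3=0): U0=0, U1=1, U2=1, U3=1, U4=1, U5=1, U6=0, U7=0, giving Y1=1, Y2=0. Observed Y1=0, Y2=1.
Test 1: faults giving observed Y1=0, Y2=1 are {U4 stuck-at-0}.
Only U4 stuck-at-0 is consistent with every test.

U4 stuck-at-0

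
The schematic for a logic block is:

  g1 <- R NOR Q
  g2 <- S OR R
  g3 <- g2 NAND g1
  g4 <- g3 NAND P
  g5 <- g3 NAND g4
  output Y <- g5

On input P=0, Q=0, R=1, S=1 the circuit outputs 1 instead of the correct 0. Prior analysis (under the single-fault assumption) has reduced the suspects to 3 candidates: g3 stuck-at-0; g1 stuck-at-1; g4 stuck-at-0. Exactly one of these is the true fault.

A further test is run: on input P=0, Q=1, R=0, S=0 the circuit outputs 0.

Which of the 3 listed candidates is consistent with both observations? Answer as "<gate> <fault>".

g1 stuck-at-1

Evaluate each candidate on input P=0, Q=1, R=0, S=0:
  g3 stuck-at-0: g1=0, g2=0, g3=0 [stuck-at-0], g4=1, g5=1 → 1 — eliminated
  g1 stuck-at-1: g1=1 [stuck-at-1], g2=0, g3=1, g4=1, g5=0 → 0 — matches
  g4 stuck-at-0: g1=0, g2=0, g3=1, g4=0 [stuck-at-0], g5=1 → 1 — eliminated
Only g1 stuck-at-1 reproduces the observed 0.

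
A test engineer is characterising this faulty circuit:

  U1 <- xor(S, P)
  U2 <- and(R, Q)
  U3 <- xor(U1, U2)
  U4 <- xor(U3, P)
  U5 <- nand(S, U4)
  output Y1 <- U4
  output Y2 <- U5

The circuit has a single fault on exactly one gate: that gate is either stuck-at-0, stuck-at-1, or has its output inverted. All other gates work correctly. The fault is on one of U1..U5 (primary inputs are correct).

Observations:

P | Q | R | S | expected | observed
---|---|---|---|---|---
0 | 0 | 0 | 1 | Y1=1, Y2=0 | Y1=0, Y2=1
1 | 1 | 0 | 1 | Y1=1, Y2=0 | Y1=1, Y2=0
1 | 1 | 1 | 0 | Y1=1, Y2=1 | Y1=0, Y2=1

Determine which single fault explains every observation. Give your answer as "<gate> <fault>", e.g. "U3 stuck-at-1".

U1 stuck-at-0

Fault-free values for test 1 (P=0, Q=0, R=0, S=1): U1=1, U2=0, U3=1, U4=1, U5=0, giving Y1=1, Y2=0. Observed Y1=0, Y2=1.
Test 1: faults giving observed Y1=0, Y2=1 are {U1 stuck-at-0, U1 inverted output, U2 stuck-at-1, U2 inverted output, U3 stuck-at-0, U3 inverted output, U4 stuck-at-0, U4 inverted output}.
Test 2 (P=1, Q=1, R=0, S=1): fault-free U1=0, U2=0, U3=0, U4=1, U5=0 → Y1=1, Y2=0; observed Y1=1, Y2=0. Eliminates U1 inverted output, U2 stuck-at-1, U2 inverted output, U3 inverted output, U4 stuck-at-0, U4 inverted output.
Test 3 (P=1, Q=1, R=1, S=0): fault-free U1=1, U2=1, U3=0, U4=1, U5=1 → Y1=1, Y2=1; observed Y1=0, Y2=1. Eliminates U3 stuck-at-0.
Only U1 stuck-at-0 is consistent with every test.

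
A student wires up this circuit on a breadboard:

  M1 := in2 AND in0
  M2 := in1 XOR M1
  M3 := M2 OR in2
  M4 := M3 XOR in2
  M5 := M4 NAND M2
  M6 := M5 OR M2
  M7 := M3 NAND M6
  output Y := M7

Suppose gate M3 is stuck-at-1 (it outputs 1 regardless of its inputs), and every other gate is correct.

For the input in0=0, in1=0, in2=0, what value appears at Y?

0

Propagate with M3 forced: M1=0, M2=0, M3=1 [stuck-at-1], M4=1, M5=1, M6=1, M7=0.
So Y = 0. (Without the fault it would be 1.)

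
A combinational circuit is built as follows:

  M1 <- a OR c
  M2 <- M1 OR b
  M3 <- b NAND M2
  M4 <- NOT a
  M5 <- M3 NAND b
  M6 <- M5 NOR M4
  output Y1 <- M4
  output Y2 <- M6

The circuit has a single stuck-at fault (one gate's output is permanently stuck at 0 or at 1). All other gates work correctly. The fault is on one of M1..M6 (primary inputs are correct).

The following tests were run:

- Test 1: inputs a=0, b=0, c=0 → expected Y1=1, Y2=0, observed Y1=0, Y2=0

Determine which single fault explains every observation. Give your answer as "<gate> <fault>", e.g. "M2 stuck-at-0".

M4 stuck-at-0

Fault-free values for test 1 (a=0, b=0, c=0): M1=0, M2=0, M3=1, M4=1, M5=1, M6=0, giving Y1=1, Y2=0. Observed Y1=0, Y2=0.
Test 1: faults giving observed Y1=0, Y2=0 are {M4 stuck-at-0}.
Only M4 stuck-at-0 is consistent with every test.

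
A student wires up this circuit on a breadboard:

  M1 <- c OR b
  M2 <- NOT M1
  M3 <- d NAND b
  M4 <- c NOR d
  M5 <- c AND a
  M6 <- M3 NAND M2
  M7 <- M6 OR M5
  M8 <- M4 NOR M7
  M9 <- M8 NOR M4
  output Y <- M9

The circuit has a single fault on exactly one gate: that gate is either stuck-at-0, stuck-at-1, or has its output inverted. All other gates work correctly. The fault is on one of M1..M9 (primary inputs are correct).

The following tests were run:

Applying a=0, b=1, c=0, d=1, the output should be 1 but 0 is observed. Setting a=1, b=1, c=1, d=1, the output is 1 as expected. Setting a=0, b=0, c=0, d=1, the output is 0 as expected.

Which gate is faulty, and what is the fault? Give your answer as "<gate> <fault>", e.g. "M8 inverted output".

M6 stuck-at-0

Fault-free values for test 1 (a=0, b=1, c=0, d=1): M1=1, M2=0, M3=0, M4=0, M5=0, M6=1, M7=1, M8=0, M9=1, giving Y=1. Observed 0.
Test 1: faults giving observed 0 are {M4 stuck-at-1, M4 inverted output, M6 stuck-at-0, M6 inverted output, M7 stuck-at-0, M7 inverted output, M8 stuck-at-1, M8 inverted output, M9 stuck-at-0, M9 inverted output}.
Test 2 (a=1, b=1, c=1, d=1): fault-free M1=1, M2=0, M3=0, M4=0, M5=1, M6=1, M7=1, M8=0, M9=1 → 1; observed 1. Eliminates M4 stuck-at-1, M4 inverted output, M7 stuck-at-0, M7 inverted output, M8 stuck-at-1, M8 inverted output, M9 stuck-at-0, M9 inverted output.
Test 3 (a=0, b=0, c=0, d=1): fault-free M1=0, M2=1, M3=1, M4=0, M5=0, M6=0, M7=0, M8=1, M9=0 → 0; observed 0. Eliminates M6 inverted output.
Only M6 stuck-at-0 is consistent with every test.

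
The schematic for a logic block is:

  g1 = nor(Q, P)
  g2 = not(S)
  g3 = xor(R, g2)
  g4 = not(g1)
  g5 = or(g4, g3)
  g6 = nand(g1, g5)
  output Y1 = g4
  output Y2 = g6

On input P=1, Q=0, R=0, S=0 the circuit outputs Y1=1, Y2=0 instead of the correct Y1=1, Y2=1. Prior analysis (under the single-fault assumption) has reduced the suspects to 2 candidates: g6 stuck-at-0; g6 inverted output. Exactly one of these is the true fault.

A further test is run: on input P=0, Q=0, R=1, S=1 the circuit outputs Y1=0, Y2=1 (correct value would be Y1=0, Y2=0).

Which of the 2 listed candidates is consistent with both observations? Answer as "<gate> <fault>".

g6 inverted output

Evaluate each candidate on input P=0, Q=0, R=1, S=1:
  g6 stuck-at-0: g1=1, g2=0, g3=1, g4=0, g5=1, g6=0 [stuck-at-0] → Y1=0, Y2=0 — eliminated
  g6 inverted output: g1=1, g2=0, g3=1, g4=0, g5=1, g6=1 [inverted output] → Y1=0, Y2=1 — matches
Only g6 inverted output reproduces the observed Y1=0, Y2=1.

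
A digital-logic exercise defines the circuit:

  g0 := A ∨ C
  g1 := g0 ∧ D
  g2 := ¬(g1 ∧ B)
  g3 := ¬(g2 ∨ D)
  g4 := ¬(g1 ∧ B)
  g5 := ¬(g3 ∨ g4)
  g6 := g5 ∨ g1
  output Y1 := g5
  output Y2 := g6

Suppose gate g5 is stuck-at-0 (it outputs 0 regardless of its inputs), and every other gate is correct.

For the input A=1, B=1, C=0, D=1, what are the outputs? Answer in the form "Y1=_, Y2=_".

Y1=0, Y2=1

Propagate with g5 forced: g0=1, g1=1, g2=0, g3=0, g4=0, g5=0 [stuck-at-0], g6=1.
So the outputs are Y1=0, Y2=1. (Without the fault they would be Y1=1, Y2=1.)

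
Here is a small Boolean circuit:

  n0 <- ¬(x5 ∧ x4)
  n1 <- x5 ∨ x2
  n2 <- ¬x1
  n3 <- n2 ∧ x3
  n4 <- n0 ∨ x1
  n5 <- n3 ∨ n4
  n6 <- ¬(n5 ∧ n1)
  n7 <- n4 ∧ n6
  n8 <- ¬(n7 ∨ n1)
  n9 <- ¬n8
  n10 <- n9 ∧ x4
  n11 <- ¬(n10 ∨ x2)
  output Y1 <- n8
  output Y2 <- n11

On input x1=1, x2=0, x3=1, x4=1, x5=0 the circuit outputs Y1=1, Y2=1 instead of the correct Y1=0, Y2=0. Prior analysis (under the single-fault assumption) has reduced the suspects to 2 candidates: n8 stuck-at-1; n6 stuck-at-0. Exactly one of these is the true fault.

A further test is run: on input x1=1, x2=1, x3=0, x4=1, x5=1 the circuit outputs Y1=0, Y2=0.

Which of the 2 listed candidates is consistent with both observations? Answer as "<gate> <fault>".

n6 stuck-at-0

Evaluate each candidate on input x1=1, x2=1, x3=0, x4=1, x5=1:
  n8 stuck-at-1: n0=0, n1=1, n2=0, n3=0, n4=1, n5=1, n6=0, n7=0, n8=1 [stuck-at-1], n9=0, n10=0, n11=0 → Y1=1, Y2=0 — eliminated
  n6 stuck-at-0: n0=0, n1=1, n2=0, n3=0, n4=1, n5=1, n6=0 [stuck-at-0], n7=0, n8=0, n9=1, n10=1, n11=0 → Y1=0, Y2=0 — matches
Only n6 stuck-at-0 reproduces the observed Y1=0, Y2=0.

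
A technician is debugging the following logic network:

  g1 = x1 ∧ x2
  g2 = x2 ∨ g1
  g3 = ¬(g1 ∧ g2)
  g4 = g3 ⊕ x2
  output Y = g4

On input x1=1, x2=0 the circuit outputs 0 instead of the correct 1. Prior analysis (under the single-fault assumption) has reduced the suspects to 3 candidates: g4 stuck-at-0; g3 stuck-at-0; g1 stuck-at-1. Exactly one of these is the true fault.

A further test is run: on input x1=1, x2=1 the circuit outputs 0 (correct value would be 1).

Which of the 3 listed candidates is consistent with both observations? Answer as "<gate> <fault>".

Evaluate each candidate on input x1=1, x2=1:
  g4 stuck-at-0: g1=1, g2=1, g3=0, g4=0 [stuck-at-0] → 0 — matches
  g3 stuck-at-0: g1=1, g2=1, g3=0 [stuck-at-0], g4=1 → 1 — eliminated
  g1 stuck-at-1: g1=1 [stuck-at-1], g2=1, g3=0, g4=1 → 1 — eliminated
Only g4 stuck-at-0 reproduces the observed 0.

g4 stuck-at-0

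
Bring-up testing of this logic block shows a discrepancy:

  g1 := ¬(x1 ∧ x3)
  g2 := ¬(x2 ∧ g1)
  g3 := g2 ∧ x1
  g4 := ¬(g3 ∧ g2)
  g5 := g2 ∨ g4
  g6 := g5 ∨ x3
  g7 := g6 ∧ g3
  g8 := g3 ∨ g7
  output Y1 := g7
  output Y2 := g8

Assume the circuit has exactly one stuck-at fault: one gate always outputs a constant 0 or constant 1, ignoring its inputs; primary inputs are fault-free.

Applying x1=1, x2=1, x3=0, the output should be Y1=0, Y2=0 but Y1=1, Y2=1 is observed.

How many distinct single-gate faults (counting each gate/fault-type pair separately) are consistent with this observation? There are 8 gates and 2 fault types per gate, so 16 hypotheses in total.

Fault-free: g1=1, g2=0, g3=0, g4=1, g5=1, g6=1, g7=0, g8=0 → Y1=0, Y2=0. Observed Y1=1, Y2=1.
  g1: stuck-at-0 ✓; others ✗
  g2: stuck-at-1 ✓; others ✗
  g3: stuck-at-1 ✓; others ✗
  g4: none of the 2 fault types match ✗
  g5: none of the 2 fault types match ✗
  g6: none of the 2 fault types match ✗
  g7: stuck-at-1 ✓; others ✗
  g8: none of the 2 fault types match ✗
Consistent faults: {g1 stuck-at-0, g2 stuck-at-1, g3 stuck-at-1, g7 stuck-at-1} — 4 in all.

4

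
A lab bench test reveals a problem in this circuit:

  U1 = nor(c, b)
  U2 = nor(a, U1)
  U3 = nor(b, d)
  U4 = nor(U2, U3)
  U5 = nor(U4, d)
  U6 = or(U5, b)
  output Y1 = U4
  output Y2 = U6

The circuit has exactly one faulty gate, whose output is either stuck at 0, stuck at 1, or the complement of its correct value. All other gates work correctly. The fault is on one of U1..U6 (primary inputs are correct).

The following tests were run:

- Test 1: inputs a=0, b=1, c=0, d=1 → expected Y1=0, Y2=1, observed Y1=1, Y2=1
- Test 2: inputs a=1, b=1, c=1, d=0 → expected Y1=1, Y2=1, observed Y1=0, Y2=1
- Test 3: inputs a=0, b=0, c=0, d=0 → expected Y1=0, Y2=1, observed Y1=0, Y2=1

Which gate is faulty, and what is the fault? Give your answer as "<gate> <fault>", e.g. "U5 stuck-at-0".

U2 inverted output

Fault-free values for test 1 (a=0, b=1, c=0, d=1): U1=0, U2=1, U3=0, U4=0, U5=0, U6=1, giving Y1=0, Y2=1. Observed Y1=1, Y2=1.
Test 1: faults giving observed Y1=1, Y2=1 are {U1 stuck-at-1, U1 inverted output, U2 stuck-at-0, U2 inverted output, U4 stuck-at-1, U4 inverted output}.
Test 2 (a=1, b=1, c=1, d=0): fault-free U1=0, U2=0, U3=0, U4=1, U5=0, U6=1 → Y1=1, Y2=1; observed Y1=0, Y2=1. Eliminates U1 stuck-at-1, U1 inverted output, U2 stuck-at-0, U4 stuck-at-1.
Test 3 (a=0, b=0, c=0, d=0): fault-free U1=1, U2=0, U3=1, U4=0, U5=1, U6=1 → Y1=0, Y2=1; observed Y1=0, Y2=1. Eliminates U4 inverted output.
Only U2 inverted output is consistent with every test.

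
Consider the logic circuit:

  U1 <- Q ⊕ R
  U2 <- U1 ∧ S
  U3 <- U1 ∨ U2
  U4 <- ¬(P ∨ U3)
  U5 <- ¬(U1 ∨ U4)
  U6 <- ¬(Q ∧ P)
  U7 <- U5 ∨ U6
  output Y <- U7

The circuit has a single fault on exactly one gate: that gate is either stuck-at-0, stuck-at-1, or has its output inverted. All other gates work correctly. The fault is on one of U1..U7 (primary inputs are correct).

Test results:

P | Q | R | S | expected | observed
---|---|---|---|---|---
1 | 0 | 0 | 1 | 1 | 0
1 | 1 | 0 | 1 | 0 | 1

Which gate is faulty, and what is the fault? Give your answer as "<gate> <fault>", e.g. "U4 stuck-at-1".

Fault-free values for test 1 (P=1, Q=0, R=0, S=1): U1=0, U2=0, U3=0, U4=0, U5=1, U6=1, U7=1, giving Y=1. Observed 0.
Test 1: faults giving observed 0 are {U7 stuck-at-0, U7 inverted output}.
Test 2 (P=1, Q=1, R=0, S=1): fault-free U1=1, U2=1, U3=1, U4=0, U5=0, U6=0, U7=0 → 0; observed 1. Eliminates U7 stuck-at-0.
Only U7 inverted output is consistent with every test.

U7 inverted output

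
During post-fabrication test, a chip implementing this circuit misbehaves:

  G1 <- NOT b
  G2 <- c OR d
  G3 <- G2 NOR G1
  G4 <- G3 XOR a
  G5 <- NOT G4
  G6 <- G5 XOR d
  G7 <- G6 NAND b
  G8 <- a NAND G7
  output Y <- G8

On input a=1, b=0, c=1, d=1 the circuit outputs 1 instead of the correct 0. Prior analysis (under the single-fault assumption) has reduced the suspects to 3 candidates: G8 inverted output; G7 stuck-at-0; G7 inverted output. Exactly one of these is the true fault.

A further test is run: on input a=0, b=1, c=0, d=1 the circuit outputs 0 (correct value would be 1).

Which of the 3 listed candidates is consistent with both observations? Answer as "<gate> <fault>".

G8 inverted output

Evaluate each candidate on input a=0, b=1, c=0, d=1:
  G8 inverted output: G1=0, G2=1, G3=0, G4=0, G5=1, G6=0, G7=1, G8=0 [inverted output] → 0 — matches
  G7 stuck-at-0: G1=0, G2=1, G3=0, G4=0, G5=1, G6=0, G7=0 [stuck-at-0], G8=1 → 1 — eliminated
  G7 inverted output: G1=0, G2=1, G3=0, G4=0, G5=1, G6=0, G7=0 [inverted output], G8=1 → 1 — eliminated
Only G8 inverted output reproduces the observed 0.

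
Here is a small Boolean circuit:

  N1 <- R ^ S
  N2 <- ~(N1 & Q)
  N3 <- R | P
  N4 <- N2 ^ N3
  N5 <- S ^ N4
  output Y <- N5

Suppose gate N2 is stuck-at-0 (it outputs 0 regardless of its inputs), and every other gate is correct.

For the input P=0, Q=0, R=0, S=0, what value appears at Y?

0

Propagate with N2 forced: N1=0, N2=0 [stuck-at-0], N3=0, N4=0, N5=0.
So Y = 0. (Without the fault it would be 1.)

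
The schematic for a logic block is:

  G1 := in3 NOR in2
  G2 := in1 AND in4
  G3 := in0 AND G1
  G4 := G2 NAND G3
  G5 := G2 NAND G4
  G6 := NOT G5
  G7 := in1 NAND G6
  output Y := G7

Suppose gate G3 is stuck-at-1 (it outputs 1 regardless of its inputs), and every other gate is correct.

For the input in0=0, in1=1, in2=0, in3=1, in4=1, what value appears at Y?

Propagate with G3 forced: G1=0, G2=1, G3=1 [stuck-at-1], G4=0, G5=1, G6=0, G7=1.
So Y = 1. (Without the fault it would be 0.)

1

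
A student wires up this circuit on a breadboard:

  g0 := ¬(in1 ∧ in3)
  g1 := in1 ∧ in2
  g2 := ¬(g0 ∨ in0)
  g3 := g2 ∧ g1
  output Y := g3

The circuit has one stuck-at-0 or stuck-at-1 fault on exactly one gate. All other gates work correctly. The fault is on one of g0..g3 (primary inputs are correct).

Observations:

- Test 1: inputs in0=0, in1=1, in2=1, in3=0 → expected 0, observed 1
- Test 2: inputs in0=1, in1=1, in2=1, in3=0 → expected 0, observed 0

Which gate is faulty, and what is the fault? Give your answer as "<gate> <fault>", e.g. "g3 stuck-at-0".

Fault-free values for test 1 (in0=0, in1=1, in2=1, in3=0): g0=1, g1=1, g2=0, g3=0, giving Y=0. Observed 1.
Test 1: faults giving observed 1 are {g0 stuck-at-0, g2 stuck-at-1, g3 stuck-at-1}.
Test 2 (in0=1, in1=1, in2=1, in3=0): fault-free g0=1, g1=1, g2=0, g3=0 → 0; observed 0. Eliminates g2 stuck-at-1, g3 stuck-at-1.
Only g0 stuck-at-0 is consistent with every test.

g0 stuck-at-0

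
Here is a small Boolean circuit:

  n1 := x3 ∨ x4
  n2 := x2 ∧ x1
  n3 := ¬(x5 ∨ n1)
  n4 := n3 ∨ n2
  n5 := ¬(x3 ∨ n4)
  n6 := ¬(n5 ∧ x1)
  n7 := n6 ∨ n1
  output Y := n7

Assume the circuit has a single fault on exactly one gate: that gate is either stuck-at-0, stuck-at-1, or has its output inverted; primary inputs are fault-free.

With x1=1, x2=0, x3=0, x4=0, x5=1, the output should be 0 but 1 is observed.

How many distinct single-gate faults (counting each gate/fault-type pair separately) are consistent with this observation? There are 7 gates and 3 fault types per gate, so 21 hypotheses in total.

Fault-free: n1=0, n2=0, n3=0, n4=0, n5=1, n6=0, n7=0 → 0. Observed 1.
  n1: stuck-at-1, inverted output ✓; others ✗
  n2: stuck-at-1, inverted output ✓; others ✗
  n3: stuck-at-1, inverted output ✓; others ✗
  n4: stuck-at-1, inverted output ✓; others ✗
  n5: stuck-at-0, inverted output ✓; others ✗
  n6: stuck-at-1, inverted output ✓; others ✗
  n7: stuck-at-1, inverted output ✓; others ✗
Consistent faults: {n1 stuck-at-1, n1 inverted output, n2 stuck-at-1, n2 inverted output, n3 stuck-at-1, n3 inverted output, n4 stuck-at-1, n4 inverted output, n5 stuck-at-0, n5 inverted output, n6 stuck-at-1, n6 inverted output, n7 stuck-at-1, n7 inverted output} — 14 in all.

14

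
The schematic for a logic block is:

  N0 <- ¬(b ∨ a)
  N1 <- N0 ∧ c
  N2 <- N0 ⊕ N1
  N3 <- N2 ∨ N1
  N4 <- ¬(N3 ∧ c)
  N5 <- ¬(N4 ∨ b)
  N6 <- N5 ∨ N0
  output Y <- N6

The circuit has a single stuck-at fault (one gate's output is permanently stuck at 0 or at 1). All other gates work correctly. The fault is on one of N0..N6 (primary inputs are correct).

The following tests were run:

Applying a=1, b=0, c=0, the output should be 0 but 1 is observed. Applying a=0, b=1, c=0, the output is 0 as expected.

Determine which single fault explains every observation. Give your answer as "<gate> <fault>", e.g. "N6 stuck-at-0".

Fault-free values for test 1 (a=1, b=0, c=0): N0=0, N1=0, N2=0, N3=0, N4=1, N5=0, N6=0, giving Y=0. Observed 1.
Test 1: faults giving observed 1 are {N0 stuck-at-1, N4 stuck-at-0, N5 stuck-at-1, N6 stuck-at-1}.
Test 2 (a=0, b=1, c=0): fault-free N0=0, N1=0, N2=0, N3=0, N4=1, N5=0, N6=0 → 0; observed 0. Eliminates N0 stuck-at-1, N5 stuck-at-1, N6 stuck-at-1.
Only N4 stuck-at-0 is consistent with every test.

N4 stuck-at-0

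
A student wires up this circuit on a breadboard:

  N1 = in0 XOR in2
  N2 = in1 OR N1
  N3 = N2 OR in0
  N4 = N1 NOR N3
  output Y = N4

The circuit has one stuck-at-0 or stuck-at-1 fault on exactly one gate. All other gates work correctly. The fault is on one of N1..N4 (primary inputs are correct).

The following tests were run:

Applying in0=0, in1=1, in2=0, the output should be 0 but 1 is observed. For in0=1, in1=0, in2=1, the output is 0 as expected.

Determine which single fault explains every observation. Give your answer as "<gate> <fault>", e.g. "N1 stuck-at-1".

Fault-free values for test 1 (in0=0, in1=1, in2=0): N1=0, N2=1, N3=1, N4=0, giving Y=0. Observed 1.
Test 1: faults giving observed 1 are {N2 stuck-at-0, N3 stuck-at-0, N4 stuck-at-1}.
Test 2 (in0=1, in1=0, in2=1): fault-free N1=0, N2=0, N3=1, N4=0 → 0; observed 0. Eliminates N3 stuck-at-0, N4 stuck-at-1.
Only N2 stuck-at-0 is consistent with every test.

N2 stuck-at-0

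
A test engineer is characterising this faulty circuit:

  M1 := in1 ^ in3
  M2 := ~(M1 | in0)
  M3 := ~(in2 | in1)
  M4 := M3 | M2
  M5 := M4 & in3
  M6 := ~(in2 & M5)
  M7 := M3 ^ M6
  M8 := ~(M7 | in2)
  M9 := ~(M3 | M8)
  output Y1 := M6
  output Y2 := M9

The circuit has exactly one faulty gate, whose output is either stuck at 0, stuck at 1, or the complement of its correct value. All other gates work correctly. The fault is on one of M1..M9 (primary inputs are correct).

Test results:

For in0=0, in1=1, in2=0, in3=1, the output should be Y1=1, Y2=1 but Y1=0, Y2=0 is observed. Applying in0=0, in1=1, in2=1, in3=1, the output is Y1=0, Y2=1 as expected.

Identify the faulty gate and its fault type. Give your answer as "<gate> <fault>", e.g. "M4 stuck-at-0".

Fault-free values for test 1 (in0=0, in1=1, in2=0, in3=1): M1=0, M2=1, M3=0, M4=1, M5=1, M6=1, M7=1, M8=0, M9=1, giving Y1=1, Y2=1. Observed Y1=0, Y2=0.
Test 1: faults giving observed Y1=0, Y2=0 are {M6 stuck-at-0, M6 inverted output}.
Test 2 (in0=0, in1=1, in2=1, in3=1): fault-free M1=0, M2=1, M3=0, M4=1, M5=1, M6=0, M7=0, M8=0, M9=1 → Y1=0, Y2=1; observed Y1=0, Y2=1. Eliminates M6 inverted output.
Only M6 stuck-at-0 is consistent with every test.

M6 stuck-at-0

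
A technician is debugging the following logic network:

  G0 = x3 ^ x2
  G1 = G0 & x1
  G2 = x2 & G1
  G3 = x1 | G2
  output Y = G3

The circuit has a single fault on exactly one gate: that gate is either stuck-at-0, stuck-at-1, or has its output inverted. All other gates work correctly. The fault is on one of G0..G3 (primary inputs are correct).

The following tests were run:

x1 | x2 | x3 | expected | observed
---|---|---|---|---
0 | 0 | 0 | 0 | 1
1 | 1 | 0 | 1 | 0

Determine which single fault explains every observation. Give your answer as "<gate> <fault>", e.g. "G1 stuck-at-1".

Fault-free values for test 1 (x1=0, x2=0, x3=0): G0=0, G1=0, G2=0, G3=0, giving Y=0. Observed 1.
Test 1: faults giving observed 1 are {G2 stuck-at-1, G2 inverted output, G3 stuck-at-1, G3 inverted output}.
Test 2 (x1=1, x2=1, x3=0): fault-free G0=1, G1=1, G2=1, G3=1 → 1; observed 0. Eliminates G2 stuck-at-1, G2 inverted output, G3 stuck-at-1.
Only G3 inverted output is consistent with every test.

G3 inverted output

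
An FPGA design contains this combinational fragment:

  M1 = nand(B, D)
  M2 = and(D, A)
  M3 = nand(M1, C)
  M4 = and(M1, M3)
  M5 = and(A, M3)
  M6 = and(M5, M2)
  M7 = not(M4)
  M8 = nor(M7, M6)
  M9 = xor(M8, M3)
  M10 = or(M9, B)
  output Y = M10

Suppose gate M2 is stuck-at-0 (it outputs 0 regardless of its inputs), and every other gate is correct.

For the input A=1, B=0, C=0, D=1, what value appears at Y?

0

Propagate with M2 forced: M1=1, M2=0 [stuck-at-0], M3=1, M4=1, M5=1, M6=0, M7=0, M8=1, M9=0, M10=0.
So Y = 0. (Without the fault it would be 1.)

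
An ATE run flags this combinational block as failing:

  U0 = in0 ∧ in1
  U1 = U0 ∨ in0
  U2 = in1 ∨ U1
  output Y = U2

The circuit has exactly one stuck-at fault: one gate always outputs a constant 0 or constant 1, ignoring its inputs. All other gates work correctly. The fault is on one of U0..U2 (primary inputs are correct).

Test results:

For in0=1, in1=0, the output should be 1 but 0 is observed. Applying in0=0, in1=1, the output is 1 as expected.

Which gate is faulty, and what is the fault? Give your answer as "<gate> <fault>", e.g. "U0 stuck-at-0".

Fault-free values for test 1 (in0=1, in1=0): U0=0, U1=1, U2=1, giving Y=1. Observed 0.
Test 1: faults giving observed 0 are {U1 stuck-at-0, U2 stuck-at-0}.
Test 2 (in0=0, in1=1): fault-free U0=0, U1=0, U2=1 → 1; observed 1. Eliminates U2 stuck-at-0.
Only U1 stuck-at-0 is consistent with every test.

U1 stuck-at-0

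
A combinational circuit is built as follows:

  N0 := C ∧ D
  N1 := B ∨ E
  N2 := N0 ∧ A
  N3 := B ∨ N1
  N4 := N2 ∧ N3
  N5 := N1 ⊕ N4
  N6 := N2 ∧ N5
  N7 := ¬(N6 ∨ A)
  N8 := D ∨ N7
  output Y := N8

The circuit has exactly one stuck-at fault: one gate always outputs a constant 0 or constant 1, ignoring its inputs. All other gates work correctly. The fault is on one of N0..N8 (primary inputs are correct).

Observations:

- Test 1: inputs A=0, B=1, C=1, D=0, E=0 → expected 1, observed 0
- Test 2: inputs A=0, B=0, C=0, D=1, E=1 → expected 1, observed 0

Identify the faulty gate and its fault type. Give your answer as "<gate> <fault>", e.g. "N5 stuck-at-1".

N8 stuck-at-0

Fault-free values for test 1 (A=0, B=1, C=1, D=0, E=0): N0=0, N1=1, N2=0, N3=1, N4=0, N5=1, N6=0, N7=1, N8=1, giving Y=1. Observed 0.
Test 1: faults giving observed 0 are {N6 stuck-at-1, N7 stuck-at-0, N8 stuck-at-0}.
Test 2 (A=0, B=0, C=0, D=1, E=1): fault-free N0=0, N1=1, N2=0, N3=1, N4=0, N5=1, N6=0, N7=1, N8=1 → 1; observed 0. Eliminates N6 stuck-at-1, N7 stuck-at-0.
Only N8 stuck-at-0 is consistent with every test.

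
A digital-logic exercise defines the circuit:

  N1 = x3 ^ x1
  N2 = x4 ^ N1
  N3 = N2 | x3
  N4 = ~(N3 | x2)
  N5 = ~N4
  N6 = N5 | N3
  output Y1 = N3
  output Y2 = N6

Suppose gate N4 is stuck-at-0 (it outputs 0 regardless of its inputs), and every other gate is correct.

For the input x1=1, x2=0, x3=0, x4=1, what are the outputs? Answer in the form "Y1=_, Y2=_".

Propagate with N4 forced: N1=1, N2=0, N3=0, N4=0 [stuck-at-0], N5=1, N6=1.
So the outputs are Y1=0, Y2=1. (Without the fault they would be Y1=0, Y2=0.)

Y1=0, Y2=1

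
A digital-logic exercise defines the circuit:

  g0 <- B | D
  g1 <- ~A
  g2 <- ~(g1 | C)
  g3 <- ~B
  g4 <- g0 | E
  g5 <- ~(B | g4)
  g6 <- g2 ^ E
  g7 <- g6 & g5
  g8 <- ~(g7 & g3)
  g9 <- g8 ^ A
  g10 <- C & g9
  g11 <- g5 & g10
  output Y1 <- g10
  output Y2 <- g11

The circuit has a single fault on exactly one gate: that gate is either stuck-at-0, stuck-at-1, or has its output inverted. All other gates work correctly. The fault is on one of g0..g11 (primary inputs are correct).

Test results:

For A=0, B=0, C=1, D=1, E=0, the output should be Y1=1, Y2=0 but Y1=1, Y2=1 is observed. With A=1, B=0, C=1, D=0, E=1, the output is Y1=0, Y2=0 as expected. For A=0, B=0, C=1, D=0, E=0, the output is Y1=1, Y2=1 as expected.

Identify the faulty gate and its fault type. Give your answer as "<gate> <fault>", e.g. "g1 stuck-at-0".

g0 stuck-at-0

Fault-free values for test 1 (A=0, B=0, C=1, D=1, E=0): g0=1, g1=1, g2=0, g3=1, g4=1, g5=0, g6=0, g7=0, g8=1, g9=1, g10=1, g11=0, giving Y1=1, Y2=0. Observed Y1=1, Y2=1.
Test 1: faults giving observed Y1=1, Y2=1 are {g0 stuck-at-0, g0 inverted output, g4 stuck-at-0, g4 inverted output, g5 stuck-at-1, g5 inverted output, g11 stuck-at-1, g11 inverted output}.
Test 2 (A=1, B=0, C=1, D=0, E=1): fault-free g0=0, g1=0, g2=0, g3=1, g4=1, g5=0, g6=1, g7=0, g8=1, g9=0, g10=0, g11=0 → Y1=0, Y2=0; observed Y1=0, Y2=0. Eliminates g4 stuck-at-0, g4 inverted output, g5 stuck-at-1, g5 inverted output, g11 stuck-at-1, g11 inverted output.
Test 3 (A=0, B=0, C=1, D=0, E=0): fault-free g0=0, g1=1, g2=0, g3=1, g4=0, g5=1, g6=0, g7=0, g8=1, g9=1, g10=1, g11=1 → Y1=1, Y2=1; observed Y1=1, Y2=1. Eliminates g0 inverted output.
Only g0 stuck-at-0 is consistent with every test.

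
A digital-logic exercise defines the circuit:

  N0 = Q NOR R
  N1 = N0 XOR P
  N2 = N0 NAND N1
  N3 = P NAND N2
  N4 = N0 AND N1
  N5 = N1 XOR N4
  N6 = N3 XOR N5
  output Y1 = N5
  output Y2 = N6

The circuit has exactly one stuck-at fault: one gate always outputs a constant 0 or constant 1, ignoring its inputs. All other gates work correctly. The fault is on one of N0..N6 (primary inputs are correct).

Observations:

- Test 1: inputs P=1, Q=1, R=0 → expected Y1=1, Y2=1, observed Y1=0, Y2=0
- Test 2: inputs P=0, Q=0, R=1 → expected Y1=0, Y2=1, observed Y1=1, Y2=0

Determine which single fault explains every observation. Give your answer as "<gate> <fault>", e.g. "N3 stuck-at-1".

N4 stuck-at-1

Fault-free values for test 1 (P=1, Q=1, R=0): N0=0, N1=1, N2=1, N3=0, N4=0, N5=1, N6=1, giving Y1=1, Y2=1. Observed Y1=0, Y2=0.
Test 1: faults giving observed Y1=0, Y2=0 are {N0 stuck-at-1, N1 stuck-at-0, N4 stuck-at-1, N5 stuck-at-0}.
Test 2 (P=0, Q=0, R=1): fault-free N0=0, N1=0, N2=1, N3=1, N4=0, N5=0, N6=1 → Y1=0, Y2=1; observed Y1=1, Y2=0. Eliminates N0 stuck-at-1, N1 stuck-at-0, N5 stuck-at-0.
Only N4 stuck-at-1 is consistent with every test.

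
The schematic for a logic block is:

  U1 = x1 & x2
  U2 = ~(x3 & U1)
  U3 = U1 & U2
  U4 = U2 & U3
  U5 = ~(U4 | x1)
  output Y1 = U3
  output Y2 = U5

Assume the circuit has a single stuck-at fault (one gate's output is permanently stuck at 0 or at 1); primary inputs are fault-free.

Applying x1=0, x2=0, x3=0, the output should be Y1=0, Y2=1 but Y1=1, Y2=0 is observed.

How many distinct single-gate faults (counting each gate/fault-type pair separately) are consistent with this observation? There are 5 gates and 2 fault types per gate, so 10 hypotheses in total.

Fault-free: U1=0, U2=1, U3=0, U4=0, U5=1 → Y1=0, Y2=1. Observed Y1=1, Y2=0.
  U1 stuck-at-0: output Y1=0, Y2=1 ✗
  U1 stuck-at-1: output Y1=1, Y2=0 ✓
  U2 stuck-at-0: output Y1=0, Y2=1 ✗
  U2 stuck-at-1: output Y1=0, Y2=1 ✗
  U3 stuck-at-0: output Y1=0, Y2=1 ✗
  U3 stuck-at-1: output Y1=1, Y2=0 ✓
  U4 stuck-at-0: output Y1=0, Y2=1 ✗
  U4 stuck-at-1: output Y1=0, Y2=0 ✗
  U5 stuck-at-0: output Y1=0, Y2=0 ✗
  U5 stuck-at-1: output Y1=0, Y2=1 ✗
Consistent faults: {U1 stuck-at-1, U3 stuck-at-1} — 2 in all.

2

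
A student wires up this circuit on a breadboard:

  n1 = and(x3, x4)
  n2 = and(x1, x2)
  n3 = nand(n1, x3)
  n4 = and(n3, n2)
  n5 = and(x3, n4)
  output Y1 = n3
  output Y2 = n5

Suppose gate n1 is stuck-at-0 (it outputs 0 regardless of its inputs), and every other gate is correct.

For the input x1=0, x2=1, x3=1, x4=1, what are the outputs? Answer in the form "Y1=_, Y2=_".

Propagate with n1 forced: n1=0 [stuck-at-0], n2=0, n3=1, n4=0, n5=0.
So the outputs are Y1=1, Y2=0. (Without the fault they would be Y1=0, Y2=0.)

Y1=1, Y2=0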